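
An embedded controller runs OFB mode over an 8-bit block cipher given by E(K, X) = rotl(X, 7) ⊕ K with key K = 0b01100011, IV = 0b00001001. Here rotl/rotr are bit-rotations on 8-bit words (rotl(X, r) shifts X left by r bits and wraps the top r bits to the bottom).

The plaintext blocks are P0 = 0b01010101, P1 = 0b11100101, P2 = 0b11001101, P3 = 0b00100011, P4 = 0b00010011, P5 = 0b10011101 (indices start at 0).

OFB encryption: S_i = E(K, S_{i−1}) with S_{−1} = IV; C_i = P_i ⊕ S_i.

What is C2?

C0: S = E(K, 0b00001001) = 0b11100111; 0b01010101 ⊕ 0b11100111 = 0b10110010.
C1: S = E(K, 0b11100111) = 0b10010000; 0b11100101 ⊕ 0b10010000 = 0b01110101.
C2: S = E(K, 0b10010000) = 0b00101011; 0b11001101 ⊕ 0b00101011 = 0b11100110.

C2 = 0b11100110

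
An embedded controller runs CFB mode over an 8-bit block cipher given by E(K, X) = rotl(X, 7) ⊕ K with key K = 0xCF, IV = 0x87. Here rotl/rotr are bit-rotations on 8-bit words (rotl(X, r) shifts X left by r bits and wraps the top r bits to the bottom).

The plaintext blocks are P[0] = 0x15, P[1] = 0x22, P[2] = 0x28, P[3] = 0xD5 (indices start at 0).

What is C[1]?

C[1] = 0x61

CFB encryption: C_i = P_i ⊕ E(K, C_{i−1}), with C_{−1} = IV.
C[0]: E(K, 0x87) = 0x0C; 0x15 ⊕ 0x0C = 0x19.
C[1]: E(K, 0x19) = 0x43; 0x22 ⊕ 0x43 = 0x61.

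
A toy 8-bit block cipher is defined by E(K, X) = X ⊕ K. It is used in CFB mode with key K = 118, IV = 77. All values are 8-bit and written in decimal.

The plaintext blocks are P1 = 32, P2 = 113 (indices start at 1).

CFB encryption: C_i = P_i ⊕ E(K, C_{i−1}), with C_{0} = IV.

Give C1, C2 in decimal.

C1: E(K, 77) = 59; 32 ⊕ 59 = 27.
C2: E(K, 27) = 109; 113 ⊕ 109 = 28.

C1 = 27, C2 = 28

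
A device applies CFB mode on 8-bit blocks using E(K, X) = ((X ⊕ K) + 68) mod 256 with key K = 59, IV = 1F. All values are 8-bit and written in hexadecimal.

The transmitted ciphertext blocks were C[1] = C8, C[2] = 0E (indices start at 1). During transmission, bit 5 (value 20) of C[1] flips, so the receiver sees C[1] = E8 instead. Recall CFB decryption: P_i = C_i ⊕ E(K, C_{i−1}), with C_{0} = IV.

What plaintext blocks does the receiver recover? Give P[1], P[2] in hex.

P[1] = 46, P[2] = 17

Only C[1] changed, to E8. In CFB, a change in C_i flips the same bit in P_i and garbles P_{i+1}. Decrypting the received ciphertext:
P[1]: E(K, 1F) = AE; E8 ⊕ AE = 46.
P[2]: E(K, E8) = 19; 0E ⊕ 19 = 17.
Blocks that differ from the original plaintext: P[1], P[2].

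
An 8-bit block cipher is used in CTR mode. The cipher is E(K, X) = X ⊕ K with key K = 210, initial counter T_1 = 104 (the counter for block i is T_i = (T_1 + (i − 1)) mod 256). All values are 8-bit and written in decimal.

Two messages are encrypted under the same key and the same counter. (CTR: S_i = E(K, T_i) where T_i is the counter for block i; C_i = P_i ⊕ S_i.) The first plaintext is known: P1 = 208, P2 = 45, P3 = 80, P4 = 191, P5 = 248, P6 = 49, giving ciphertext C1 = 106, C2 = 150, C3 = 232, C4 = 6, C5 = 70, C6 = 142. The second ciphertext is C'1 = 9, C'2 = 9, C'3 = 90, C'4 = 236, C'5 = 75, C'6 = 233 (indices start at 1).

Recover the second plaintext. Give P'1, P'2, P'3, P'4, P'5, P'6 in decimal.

In CTR with a reused counter, both messages share the same keystream S_i, so C_i ⊕ C'_i = P_i ⊕ P'_i and thus P'_i = P_i ⊕ C_i ⊕ C'_i.
P'1: 208 ⊕ 106 ⊕ 9 = 179.
P'2: 45 ⊕ 150 ⊕ 9 = 178.
P'3: 80 ⊕ 232 ⊕ 90 = 226.
P'4: 191 ⊕ 6 ⊕ 236 = 85.
P'5: 248 ⊕ 70 ⊕ 75 = 245.
P'6: 49 ⊕ 142 ⊕ 233 = 86.

P'1 = 179, P'2 = 178, P'3 = 226, P'4 = 85, P'5 = 245, P'6 = 86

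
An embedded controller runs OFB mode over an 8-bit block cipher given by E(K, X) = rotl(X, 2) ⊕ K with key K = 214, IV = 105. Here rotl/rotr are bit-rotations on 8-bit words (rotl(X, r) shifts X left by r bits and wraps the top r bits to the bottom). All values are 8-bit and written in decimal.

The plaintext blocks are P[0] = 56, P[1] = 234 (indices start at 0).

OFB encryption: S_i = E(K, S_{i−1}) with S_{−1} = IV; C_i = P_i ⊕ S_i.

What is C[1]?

C[1] = 241

C[0]: S = E(K, 105) = 115; 56 ⊕ 115 = 75.
C[1]: S = E(K, 115) = 27; 234 ⊕ 27 = 241.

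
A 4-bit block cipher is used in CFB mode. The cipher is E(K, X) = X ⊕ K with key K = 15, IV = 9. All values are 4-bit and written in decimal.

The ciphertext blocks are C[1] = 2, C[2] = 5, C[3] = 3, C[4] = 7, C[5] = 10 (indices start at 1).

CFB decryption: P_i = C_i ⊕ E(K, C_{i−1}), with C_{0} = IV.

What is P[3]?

P[3] = 9

P[3]: E(K, 5) = 10; 3 ⊕ 10 = 9.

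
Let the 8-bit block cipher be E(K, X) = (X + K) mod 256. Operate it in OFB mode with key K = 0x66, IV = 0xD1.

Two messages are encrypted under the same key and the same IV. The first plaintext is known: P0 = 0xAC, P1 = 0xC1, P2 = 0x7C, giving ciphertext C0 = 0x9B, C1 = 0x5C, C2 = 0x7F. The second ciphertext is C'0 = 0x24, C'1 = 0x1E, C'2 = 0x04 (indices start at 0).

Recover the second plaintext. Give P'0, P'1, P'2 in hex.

P'0 = 0x13, P'1 = 0x83, P'2 = 0x07

In OFB with a reused IV, both messages share the same keystream S_i, so C_i ⊕ C'_i = P_i ⊕ P'_i and thus P'_i = P_i ⊕ C_i ⊕ C'_i.
P'0: 0xAC ⊕ 0x9B ⊕ 0x24 = 0x13.
P'1: 0xC1 ⊕ 0x5C ⊕ 0x1E = 0x83.
P'2: 0x7C ⊕ 0x7F ⊕ 0x04 = 0x07.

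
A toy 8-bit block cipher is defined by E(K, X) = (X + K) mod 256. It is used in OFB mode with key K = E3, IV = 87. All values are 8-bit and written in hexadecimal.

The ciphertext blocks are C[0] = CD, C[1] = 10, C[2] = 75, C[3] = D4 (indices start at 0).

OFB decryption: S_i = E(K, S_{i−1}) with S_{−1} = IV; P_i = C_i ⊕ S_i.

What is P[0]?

P[0]: S = E(K, 87) = 6A; CD ⊕ 6A = A7.

P[0] = A7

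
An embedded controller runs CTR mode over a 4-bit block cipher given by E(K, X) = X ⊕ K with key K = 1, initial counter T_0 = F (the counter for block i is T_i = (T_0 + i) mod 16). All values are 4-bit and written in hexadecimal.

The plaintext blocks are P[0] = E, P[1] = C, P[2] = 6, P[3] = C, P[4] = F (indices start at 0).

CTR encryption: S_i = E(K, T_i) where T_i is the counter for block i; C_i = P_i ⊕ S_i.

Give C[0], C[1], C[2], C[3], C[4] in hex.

C[0]: T = F, S = E(K, T) = E; E ⊕ E = 0.
C[1]: T = 0, S = E(K, T) = 1; C ⊕ 1 = D.
C[2]: T = 1, S = E(K, T) = 0; 6 ⊕ 0 = 6.
C[3]: T = 2, S = E(K, T) = 3; C ⊕ 3 = F.
C[4]: T = 3, S = E(K, T) = 2; F ⊕ 2 = D.

C[0] = 0, C[1] = D, C[2] = 6, C[3] = F, C[4] = D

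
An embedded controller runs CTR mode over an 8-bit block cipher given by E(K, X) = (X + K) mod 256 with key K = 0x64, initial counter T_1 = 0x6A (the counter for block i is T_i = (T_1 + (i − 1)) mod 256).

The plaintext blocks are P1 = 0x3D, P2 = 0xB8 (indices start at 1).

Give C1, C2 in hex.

C1 = 0xF3, C2 = 0x77

CTR encryption: S_i = E(K, T_i) where T_i is the counter for block i; C_i = P_i ⊕ S_i.
C1: T = 0x6A, S = E(K, T) = 0xCE; 0x3D ⊕ 0xCE = 0xF3.
C2: T = 0x6B, S = E(K, T) = 0xCF; 0xB8 ⊕ 0xCF = 0x77.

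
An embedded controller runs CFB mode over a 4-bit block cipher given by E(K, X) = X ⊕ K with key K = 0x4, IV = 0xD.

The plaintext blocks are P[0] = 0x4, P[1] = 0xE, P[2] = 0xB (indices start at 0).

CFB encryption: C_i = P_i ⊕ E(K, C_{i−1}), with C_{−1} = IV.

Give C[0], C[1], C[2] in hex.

C[0] = 0xD, C[1] = 0x7, C[2] = 0x8

C[0]: E(K, 0xD) = 0x9; 0x4 ⊕ 0x9 = 0xD.
C[1]: E(K, 0xD) = 0x9; 0xE ⊕ 0x9 = 0x7.
C[2]: E(K, 0x7) = 0x3; 0xB ⊕ 0x3 = 0x8.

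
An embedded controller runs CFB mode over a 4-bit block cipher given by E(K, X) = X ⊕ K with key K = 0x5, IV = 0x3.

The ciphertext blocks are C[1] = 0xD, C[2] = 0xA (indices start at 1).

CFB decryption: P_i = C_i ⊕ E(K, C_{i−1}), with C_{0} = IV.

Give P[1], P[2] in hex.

P[1] = 0xB, P[2] = 0x2

P[1]: E(K, 0x3) = 0x6; 0xD ⊕ 0x6 = 0xB.
P[2]: E(K, 0xD) = 0x8; 0xA ⊕ 0x8 = 0x2.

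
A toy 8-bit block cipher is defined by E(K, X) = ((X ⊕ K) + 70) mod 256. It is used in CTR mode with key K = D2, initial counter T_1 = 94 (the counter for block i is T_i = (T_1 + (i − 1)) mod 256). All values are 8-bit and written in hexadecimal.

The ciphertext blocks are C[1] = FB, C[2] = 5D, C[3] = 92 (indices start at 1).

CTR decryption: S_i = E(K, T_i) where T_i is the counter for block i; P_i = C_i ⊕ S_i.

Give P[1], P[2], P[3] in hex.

P[1] = 4D, P[2] = EA, P[3] = 26

P[1]: T = 94, S = E(K, T) = B6; FB ⊕ B6 = 4D.
P[2]: T = 95, S = E(K, T) = B7; 5D ⊕ B7 = EA.
P[3]: T = 96, S = E(K, T) = B4; 92 ⊕ B4 = 26.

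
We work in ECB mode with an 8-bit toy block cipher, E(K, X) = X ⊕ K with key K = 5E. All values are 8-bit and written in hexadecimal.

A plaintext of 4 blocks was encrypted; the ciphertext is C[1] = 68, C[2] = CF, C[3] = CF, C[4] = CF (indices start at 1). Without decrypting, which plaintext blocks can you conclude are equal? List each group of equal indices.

ECB encrypts each block independently with the same key, so equal ciphertext blocks imply equal plaintext blocks.
C[2] = C[3] = C[4] = CF, so P[2] = P[3] = P[4].

P[2] = P[3] = P[4]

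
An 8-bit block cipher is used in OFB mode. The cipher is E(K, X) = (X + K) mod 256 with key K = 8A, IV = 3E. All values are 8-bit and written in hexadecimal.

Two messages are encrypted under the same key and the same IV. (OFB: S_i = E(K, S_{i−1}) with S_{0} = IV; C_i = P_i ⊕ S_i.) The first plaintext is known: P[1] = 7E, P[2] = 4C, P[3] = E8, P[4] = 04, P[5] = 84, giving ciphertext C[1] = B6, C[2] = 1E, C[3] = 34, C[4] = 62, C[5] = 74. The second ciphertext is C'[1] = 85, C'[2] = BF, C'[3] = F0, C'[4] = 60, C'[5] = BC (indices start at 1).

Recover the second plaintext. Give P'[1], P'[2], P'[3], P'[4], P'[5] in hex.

P'[1] = 4D, P'[2] = ED, P'[3] = 2C, P'[4] = 06, P'[5] = 4C

In OFB with a reused IV, both messages share the same keystream S_i, so C_i ⊕ C'_i = P_i ⊕ P'_i and thus P'_i = P_i ⊕ C_i ⊕ C'_i.
P'[1]: 7E ⊕ B6 ⊕ 85 = 4D.
P'[2]: 4C ⊕ 1E ⊕ BF = ED.
P'[3]: E8 ⊕ 34 ⊕ F0 = 2C.
P'[4]: 04 ⊕ 62 ⊕ 60 = 06.
P'[5]: 84 ⊕ 74 ⊕ BC = 4C.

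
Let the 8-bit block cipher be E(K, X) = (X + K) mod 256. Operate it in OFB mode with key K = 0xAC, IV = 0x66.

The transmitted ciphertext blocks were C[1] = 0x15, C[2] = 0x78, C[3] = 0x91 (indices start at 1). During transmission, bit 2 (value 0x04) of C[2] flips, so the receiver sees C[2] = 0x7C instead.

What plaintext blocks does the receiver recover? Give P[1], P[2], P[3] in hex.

P[1] = 0x07, P[2] = 0xC2, P[3] = 0xFB

OFB decryption: S_i = E(K, S_{i−1}) with S_{0} = IV; P_i = C_i ⊕ S_i.
Only C[2] changed, to 0x7C. In OFB, a change in C_i flips the same bit in P_i only; the keystream is unaffected. Decrypting the received ciphertext:
P[1]: S = E(K, 0x66) = 0x12; 0x15 ⊕ 0x12 = 0x07.
P[2]: S = E(K, 0x12) = 0xBE; 0x7C ⊕ 0xBE = 0xC2.
P[3]: S = E(K, 0xBE) = 0x6A; 0x91 ⊕ 0x6A = 0xFB.
Blocks that differ from the original plaintext: P[2].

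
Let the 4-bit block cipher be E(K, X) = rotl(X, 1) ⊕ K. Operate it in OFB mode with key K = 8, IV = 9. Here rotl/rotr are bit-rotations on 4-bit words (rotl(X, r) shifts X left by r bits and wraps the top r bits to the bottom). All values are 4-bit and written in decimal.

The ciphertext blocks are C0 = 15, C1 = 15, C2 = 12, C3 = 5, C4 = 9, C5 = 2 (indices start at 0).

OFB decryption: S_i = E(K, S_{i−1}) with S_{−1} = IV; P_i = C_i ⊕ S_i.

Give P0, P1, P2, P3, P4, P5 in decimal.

P0: S = E(K, 9) = 11; 15 ⊕ 11 = 4.
P1: S = E(K, 11) = 15; 15 ⊕ 15 = 0.
P2: S = E(K, 15) = 7; 12 ⊕ 7 = 11.
P3: S = E(K, 7) = 6; 5 ⊕ 6 = 3.
P4: S = E(K, 6) = 4; 9 ⊕ 4 = 13.
P5: S = E(K, 4) = 0; 2 ⊕ 0 = 2.

P0 = 4, P1 = 0, P2 = 11, P3 = 3, P4 = 13, P5 = 2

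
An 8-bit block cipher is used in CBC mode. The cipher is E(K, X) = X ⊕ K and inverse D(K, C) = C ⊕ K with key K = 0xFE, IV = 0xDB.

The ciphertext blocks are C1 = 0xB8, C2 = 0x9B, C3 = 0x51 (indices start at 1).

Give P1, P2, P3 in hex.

P1 = 0x9D, P2 = 0xDD, P3 = 0x34

CBC decryption: P_i = D(K, C_i) ⊕ C_{i−1}, with C_{0} = IV.
P1: D(K, 0xB8) = 0x46; 0x46 ⊕ 0xDB = 0x9D.
P2: D(K, 0x9B) = 0x65; 0x65 ⊕ 0xB8 = 0xDD.
P3: D(K, 0x51) = 0xAF; 0xAF ⊕ 0x9B = 0x34.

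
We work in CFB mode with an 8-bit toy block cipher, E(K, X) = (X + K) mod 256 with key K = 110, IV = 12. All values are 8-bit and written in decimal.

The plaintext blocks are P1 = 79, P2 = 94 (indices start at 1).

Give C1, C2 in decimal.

CFB encryption: C_i = P_i ⊕ E(K, C_{i−1}), with C_{0} = IV.
C1: E(K, 12) = 122; 79 ⊕ 122 = 53.
C2: E(K, 53) = 163; 94 ⊕ 163 = 253.

C1 = 53, C2 = 253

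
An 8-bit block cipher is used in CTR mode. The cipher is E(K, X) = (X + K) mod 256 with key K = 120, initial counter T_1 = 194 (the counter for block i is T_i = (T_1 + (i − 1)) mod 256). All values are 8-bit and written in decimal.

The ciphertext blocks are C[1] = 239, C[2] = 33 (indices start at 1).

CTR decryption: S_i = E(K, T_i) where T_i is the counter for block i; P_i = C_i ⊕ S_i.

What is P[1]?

P[1] = 213

P[1]: T = 194, S = E(K, T) = 58; 239 ⊕ 58 = 213.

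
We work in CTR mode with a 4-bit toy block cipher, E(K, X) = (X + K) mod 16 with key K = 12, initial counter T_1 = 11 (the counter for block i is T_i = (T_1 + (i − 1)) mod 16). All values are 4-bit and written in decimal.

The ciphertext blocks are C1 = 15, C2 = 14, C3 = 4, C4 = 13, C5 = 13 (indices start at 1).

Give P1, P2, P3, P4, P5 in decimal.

CTR decryption: S_i = E(K, T_i) where T_i is the counter for block i; P_i = C_i ⊕ S_i.
P1: T = 11, S = E(K, T) = 7; 15 ⊕ 7 = 8.
P2: T = 12, S = E(K, T) = 8; 14 ⊕ 8 = 6.
P3: T = 13, S = E(K, T) = 9; 4 ⊕ 9 = 13.
P4: T = 14, S = E(K, T) = 10; 13 ⊕ 10 = 7.
P5: T = 15, S = E(K, T) = 11; 13 ⊕ 11 = 6.

P1 = 8, P2 = 6, P3 = 13, P4 = 7, P5 = 6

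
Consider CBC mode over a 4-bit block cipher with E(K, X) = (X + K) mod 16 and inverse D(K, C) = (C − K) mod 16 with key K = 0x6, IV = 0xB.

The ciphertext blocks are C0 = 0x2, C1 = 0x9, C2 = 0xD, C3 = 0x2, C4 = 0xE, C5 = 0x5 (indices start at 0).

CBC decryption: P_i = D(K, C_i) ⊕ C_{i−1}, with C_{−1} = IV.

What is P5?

P5 = 0x1

P5: D(K, 0x5) = 0xF; 0xF ⊕ 0xE = 0x1.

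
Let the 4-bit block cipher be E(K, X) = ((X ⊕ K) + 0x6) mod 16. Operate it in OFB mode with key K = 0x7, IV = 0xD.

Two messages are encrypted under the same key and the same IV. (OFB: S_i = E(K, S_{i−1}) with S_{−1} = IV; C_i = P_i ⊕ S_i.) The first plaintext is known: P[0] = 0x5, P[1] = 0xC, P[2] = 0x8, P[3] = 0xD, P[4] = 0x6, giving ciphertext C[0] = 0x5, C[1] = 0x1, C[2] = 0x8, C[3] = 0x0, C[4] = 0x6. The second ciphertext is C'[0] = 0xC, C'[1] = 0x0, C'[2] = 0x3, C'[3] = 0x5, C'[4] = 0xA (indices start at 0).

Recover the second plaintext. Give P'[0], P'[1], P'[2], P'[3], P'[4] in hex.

In OFB with a reused IV, both messages share the same keystream S_i, so C_i ⊕ C'_i = P_i ⊕ P'_i and thus P'_i = P_i ⊕ C_i ⊕ C'_i.
P'[0]: 0x5 ⊕ 0x5 ⊕ 0xC = 0xC.
P'[1]: 0xC ⊕ 0x1 ⊕ 0x0 = 0xD.
P'[2]: 0x8 ⊕ 0x8 ⊕ 0x3 = 0x3.
P'[3]: 0xD ⊕ 0x0 ⊕ 0x5 = 0x8.
P'[4]: 0x6 ⊕ 0x6 ⊕ 0xA = 0xA.

P'[0] = 0xC, P'[1] = 0xD, P'[2] = 0x3, P'[3] = 0x8, P'[4] = 0xA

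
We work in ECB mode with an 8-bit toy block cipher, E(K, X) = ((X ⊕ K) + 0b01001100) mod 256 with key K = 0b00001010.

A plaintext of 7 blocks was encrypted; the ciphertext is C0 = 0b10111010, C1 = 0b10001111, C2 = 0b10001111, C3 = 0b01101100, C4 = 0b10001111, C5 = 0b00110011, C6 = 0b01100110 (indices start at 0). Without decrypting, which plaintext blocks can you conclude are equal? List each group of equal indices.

P1 = P2 = P4

ECB encrypts each block independently with the same key, so equal ciphertext blocks imply equal plaintext blocks.
C1 = C2 = C4 = 0b10001111, so P1 = P2 = P4.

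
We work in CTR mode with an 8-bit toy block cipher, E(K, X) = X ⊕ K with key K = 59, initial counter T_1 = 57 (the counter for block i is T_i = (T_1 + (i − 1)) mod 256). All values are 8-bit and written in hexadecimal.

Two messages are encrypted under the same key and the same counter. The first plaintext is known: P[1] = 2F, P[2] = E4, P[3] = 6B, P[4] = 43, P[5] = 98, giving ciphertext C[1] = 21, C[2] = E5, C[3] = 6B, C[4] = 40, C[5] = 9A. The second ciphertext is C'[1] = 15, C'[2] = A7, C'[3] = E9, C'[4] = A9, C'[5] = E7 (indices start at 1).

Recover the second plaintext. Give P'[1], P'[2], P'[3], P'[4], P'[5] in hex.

P'[1] = 1B, P'[2] = A6, P'[3] = E9, P'[4] = AA, P'[5] = E5

In CTR with a reused counter, both messages share the same keystream S_i, so C_i ⊕ C'_i = P_i ⊕ P'_i and thus P'_i = P_i ⊕ C_i ⊕ C'_i.
P'[1]: 2F ⊕ 21 ⊕ 15 = 1B.
P'[2]: E4 ⊕ E5 ⊕ A7 = A6.
P'[3]: 6B ⊕ 6B ⊕ E9 = E9.
P'[4]: 43 ⊕ 40 ⊕ A9 = AA.
P'[5]: 98 ⊕ 9A ⊕ E7 = E5.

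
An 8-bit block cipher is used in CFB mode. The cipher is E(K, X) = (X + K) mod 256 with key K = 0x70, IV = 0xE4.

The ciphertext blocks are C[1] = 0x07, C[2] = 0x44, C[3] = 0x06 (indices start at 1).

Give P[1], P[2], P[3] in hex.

P[1] = 0x53, P[2] = 0x33, P[3] = 0xB2

CFB decryption: P_i = C_i ⊕ E(K, C_{i−1}), with C_{0} = IV.
P[1]: E(K, 0xE4) = 0x54; 0x07 ⊕ 0x54 = 0x53.
P[2]: E(K, 0x07) = 0x77; 0x44 ⊕ 0x77 = 0x33.
P[3]: E(K, 0x44) = 0xB4; 0x06 ⊕ 0xB4 = 0xB2.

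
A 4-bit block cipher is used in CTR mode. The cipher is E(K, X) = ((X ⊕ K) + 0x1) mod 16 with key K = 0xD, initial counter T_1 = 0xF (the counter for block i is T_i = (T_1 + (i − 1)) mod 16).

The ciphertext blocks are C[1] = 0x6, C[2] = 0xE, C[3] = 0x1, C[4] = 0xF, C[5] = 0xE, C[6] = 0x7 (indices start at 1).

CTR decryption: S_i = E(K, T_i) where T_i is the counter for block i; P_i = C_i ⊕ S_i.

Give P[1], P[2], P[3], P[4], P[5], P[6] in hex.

P[1] = 0x5, P[2] = 0x0, P[3] = 0xC, P[4] = 0xF, P[5] = 0x1, P[6] = 0xD

P[1]: T = 0xF, S = E(K, T) = 0x3; 0x6 ⊕ 0x3 = 0x5.
P[2]: T = 0x0, S = E(K, T) = 0xE; 0xE ⊕ 0xE = 0x0.
P[3]: T = 0x1, S = E(K, T) = 0xD; 0x1 ⊕ 0xD = 0xC.
P[4]: T = 0x2, S = E(K, T) = 0x0; 0xF ⊕ 0x0 = 0xF.
P[5]: T = 0x3, S = E(K, T) = 0xF; 0xE ⊕ 0xF = 0x1.
P[6]: T = 0x4, S = E(K, T) = 0xA; 0x7 ⊕ 0xA = 0xD.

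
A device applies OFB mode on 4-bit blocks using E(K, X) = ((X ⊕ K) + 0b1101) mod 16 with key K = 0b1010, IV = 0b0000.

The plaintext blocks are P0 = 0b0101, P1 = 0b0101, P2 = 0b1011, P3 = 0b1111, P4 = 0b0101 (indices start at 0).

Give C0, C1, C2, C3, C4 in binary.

C0 = 0b0010, C1 = 0b1111, C2 = 0b0110, C3 = 0b1011, C4 = 0b1110

OFB encryption: S_i = E(K, S_{i−1}) with S_{−1} = IV; C_i = P_i ⊕ S_i.
C0: S = E(K, 0b0000) = 0b0111; 0b0101 ⊕ 0b0111 = 0b0010.
C1: S = E(K, 0b0111) = 0b1010; 0b0101 ⊕ 0b1010 = 0b1111.
C2: S = E(K, 0b1010) = 0b1101; 0b1011 ⊕ 0b1101 = 0b0110.
C3: S = E(K, 0b1101) = 0b0100; 0b1111 ⊕ 0b0100 = 0b1011.
C4: S = E(K, 0b0100) = 0b1011; 0b0101 ⊕ 0b1011 = 0b1110.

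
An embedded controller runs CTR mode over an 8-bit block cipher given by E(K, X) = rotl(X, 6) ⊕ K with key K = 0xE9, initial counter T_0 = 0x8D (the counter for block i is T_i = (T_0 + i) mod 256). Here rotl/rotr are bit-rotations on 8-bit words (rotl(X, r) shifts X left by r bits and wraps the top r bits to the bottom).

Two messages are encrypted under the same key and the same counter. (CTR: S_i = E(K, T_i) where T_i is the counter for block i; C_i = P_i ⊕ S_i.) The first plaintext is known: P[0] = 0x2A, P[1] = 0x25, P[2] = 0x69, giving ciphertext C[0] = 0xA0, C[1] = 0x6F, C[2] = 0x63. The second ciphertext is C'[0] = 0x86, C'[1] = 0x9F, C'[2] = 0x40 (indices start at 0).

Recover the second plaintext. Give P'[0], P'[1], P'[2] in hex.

P'[0] = 0x0C, P'[1] = 0xD5, P'[2] = 0x4A

In CTR with a reused counter, both messages share the same keystream S_i, so C_i ⊕ C'_i = P_i ⊕ P'_i and thus P'_i = P_i ⊕ C_i ⊕ C'_i.
P'[0]: 0x2A ⊕ 0xA0 ⊕ 0x86 = 0x0C.
P'[1]: 0x25 ⊕ 0x6F ⊕ 0x9F = 0xD5.
P'[2]: 0x69 ⊕ 0x63 ⊕ 0x40 = 0x4A.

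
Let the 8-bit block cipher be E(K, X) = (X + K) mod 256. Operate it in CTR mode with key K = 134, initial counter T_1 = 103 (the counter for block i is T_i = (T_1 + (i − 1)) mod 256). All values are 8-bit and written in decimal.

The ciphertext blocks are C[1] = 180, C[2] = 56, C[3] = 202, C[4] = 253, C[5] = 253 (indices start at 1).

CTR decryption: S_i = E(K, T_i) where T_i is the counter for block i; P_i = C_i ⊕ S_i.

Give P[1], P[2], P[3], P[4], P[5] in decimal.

P[1]: T = 103, S = E(K, T) = 237; 180 ⊕ 237 = 89.
P[2]: T = 104, S = E(K, T) = 238; 56 ⊕ 238 = 214.
P[3]: T = 105, S = E(K, T) = 239; 202 ⊕ 239 = 37.
P[4]: T = 106, S = E(K, T) = 240; 253 ⊕ 240 = 13.
P[5]: T = 107, S = E(K, T) = 241; 253 ⊕ 241 = 12.

P[1] = 89, P[2] = 214, P[3] = 37, P[4] = 13, P[5] = 12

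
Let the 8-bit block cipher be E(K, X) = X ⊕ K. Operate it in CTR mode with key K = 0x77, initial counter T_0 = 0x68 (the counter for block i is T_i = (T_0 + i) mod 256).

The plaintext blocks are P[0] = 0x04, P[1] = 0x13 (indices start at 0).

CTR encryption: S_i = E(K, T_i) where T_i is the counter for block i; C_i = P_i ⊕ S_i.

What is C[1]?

C[1] = 0x0D

C[0]: T = 0x68, S = E(K, T) = 0x1F; 0x04 ⊕ 0x1F = 0x1B.
C[1]: T = 0x69, S = E(K, T) = 0x1E; 0x13 ⊕ 0x1E = 0x0D.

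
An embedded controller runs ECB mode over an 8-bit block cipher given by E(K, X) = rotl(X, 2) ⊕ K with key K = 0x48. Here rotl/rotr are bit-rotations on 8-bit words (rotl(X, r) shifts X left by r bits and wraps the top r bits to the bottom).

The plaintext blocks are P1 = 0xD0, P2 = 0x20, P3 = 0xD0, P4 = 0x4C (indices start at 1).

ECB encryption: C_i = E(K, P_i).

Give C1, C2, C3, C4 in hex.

C1 = 0x0B, C2 = 0xC8, C3 = 0x0B, C4 = 0x79

C1: E(K, 0xD0) = 0x0B.
C2: E(K, 0x20) = 0xC8.
C3: E(K, 0xD0) = 0x0B.
C4: E(K, 0x4C) = 0x79.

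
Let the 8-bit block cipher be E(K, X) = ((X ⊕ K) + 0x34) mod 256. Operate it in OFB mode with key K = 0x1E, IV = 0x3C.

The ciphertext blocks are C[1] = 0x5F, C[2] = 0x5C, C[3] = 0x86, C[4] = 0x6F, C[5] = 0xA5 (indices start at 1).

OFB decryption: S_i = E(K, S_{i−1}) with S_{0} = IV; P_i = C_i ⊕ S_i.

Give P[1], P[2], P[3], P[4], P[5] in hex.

P[1]: S = E(K, 0x3C) = 0x56; 0x5F ⊕ 0x56 = 0x09.
P[2]: S = E(K, 0x56) = 0x7C; 0x5C ⊕ 0x7C = 0x20.
P[3]: S = E(K, 0x7C) = 0x96; 0x86 ⊕ 0x96 = 0x10.
P[4]: S = E(K, 0x96) = 0xBC; 0x6F ⊕ 0xBC = 0xD3.
P[5]: S = E(K, 0xBC) = 0xD6; 0xA5 ⊕ 0xD6 = 0x73.

P[1] = 0x09, P[2] = 0x20, P[3] = 0x10, P[4] = 0xD3, P[5] = 0x73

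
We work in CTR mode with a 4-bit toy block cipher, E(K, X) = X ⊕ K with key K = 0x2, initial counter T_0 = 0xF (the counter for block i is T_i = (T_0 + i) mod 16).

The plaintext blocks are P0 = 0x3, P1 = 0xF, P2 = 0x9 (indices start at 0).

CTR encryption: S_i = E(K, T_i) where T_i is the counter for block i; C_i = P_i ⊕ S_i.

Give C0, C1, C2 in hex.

C0: T = 0xF, S = E(K, T) = 0xD; 0x3 ⊕ 0xD = 0xE.
C1: T = 0x0, S = E(K, T) = 0x2; 0xF ⊕ 0x2 = 0xD.
C2: T = 0x1, S = E(K, T) = 0x3; 0x9 ⊕ 0x3 = 0xA.

C0 = 0xE, C1 = 0xD, C2 = 0xA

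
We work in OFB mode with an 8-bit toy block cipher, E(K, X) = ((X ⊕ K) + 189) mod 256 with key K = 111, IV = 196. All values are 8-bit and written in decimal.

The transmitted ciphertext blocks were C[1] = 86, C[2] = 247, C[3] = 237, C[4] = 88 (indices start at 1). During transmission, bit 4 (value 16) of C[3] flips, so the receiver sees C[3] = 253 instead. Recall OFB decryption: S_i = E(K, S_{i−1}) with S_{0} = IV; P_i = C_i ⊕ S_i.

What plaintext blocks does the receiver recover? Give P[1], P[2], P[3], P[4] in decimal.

P[1] = 62, P[2] = 51, P[3] = 149, P[4] = 156

Only C[3] changed, to 253. In OFB, a change in C_i flips the same bit in P_i only; the keystream is unaffected. Decrypting the received ciphertext:
P[1]: S = E(K, 196) = 104; 86 ⊕ 104 = 62.
P[2]: S = E(K, 104) = 196; 247 ⊕ 196 = 51.
P[3]: S = E(K, 196) = 104; 253 ⊕ 104 = 149.
P[4]: S = E(K, 104) = 196; 88 ⊕ 196 = 156.
Blocks that differ from the original plaintext: P[3].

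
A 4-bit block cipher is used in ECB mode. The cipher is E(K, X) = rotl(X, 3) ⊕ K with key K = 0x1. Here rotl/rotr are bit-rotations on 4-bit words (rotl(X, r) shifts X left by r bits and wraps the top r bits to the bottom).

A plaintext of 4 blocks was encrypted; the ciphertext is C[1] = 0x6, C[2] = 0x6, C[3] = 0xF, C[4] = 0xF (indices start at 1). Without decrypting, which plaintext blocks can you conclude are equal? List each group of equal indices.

P[1] = P[2]; P[3] = P[4]

ECB encrypts each block independently with the same key, so equal ciphertext blocks imply equal plaintext blocks.
C[1] = C[2] = 0x6, so P[1] = P[2].
C[3] = C[4] = 0xF, so P[3] = P[4].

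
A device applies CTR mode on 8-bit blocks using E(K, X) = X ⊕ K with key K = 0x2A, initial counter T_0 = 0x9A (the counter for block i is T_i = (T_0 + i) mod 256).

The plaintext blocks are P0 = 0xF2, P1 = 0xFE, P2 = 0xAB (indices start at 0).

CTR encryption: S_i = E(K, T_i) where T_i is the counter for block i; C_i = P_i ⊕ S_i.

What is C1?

C1 = 0x4F

C0: T = 0x9A, S = E(K, T) = 0xB0; 0xF2 ⊕ 0xB0 = 0x42.
C1: T = 0x9B, S = E(K, T) = 0xB1; 0xFE ⊕ 0xB1 = 0x4F.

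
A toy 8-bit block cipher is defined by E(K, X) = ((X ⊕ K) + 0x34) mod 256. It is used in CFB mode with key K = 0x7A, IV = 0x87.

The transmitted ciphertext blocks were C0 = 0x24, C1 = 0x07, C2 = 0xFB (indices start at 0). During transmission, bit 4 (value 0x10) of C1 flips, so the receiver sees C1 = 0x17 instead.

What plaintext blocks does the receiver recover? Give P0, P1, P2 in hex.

CFB decryption: P_i = C_i ⊕ E(K, C_{i−1}), with C_{−1} = IV.
Only C1 changed, to 0x17. In CFB, a change in C_i flips the same bit in P_i and garbles P_{i+1}. Decrypting the received ciphertext:
P0: E(K, 0x87) = 0x31; 0x24 ⊕ 0x31 = 0x15.
P1: E(K, 0x24) = 0x92; 0x17 ⊕ 0x92 = 0x85.
P2: E(K, 0x17) = 0xA1; 0xFB ⊕ 0xA1 = 0x5A.
Blocks that differ from the original plaintext: P1, P2.

P0 = 0x15, P1 = 0x85, P2 = 0x5A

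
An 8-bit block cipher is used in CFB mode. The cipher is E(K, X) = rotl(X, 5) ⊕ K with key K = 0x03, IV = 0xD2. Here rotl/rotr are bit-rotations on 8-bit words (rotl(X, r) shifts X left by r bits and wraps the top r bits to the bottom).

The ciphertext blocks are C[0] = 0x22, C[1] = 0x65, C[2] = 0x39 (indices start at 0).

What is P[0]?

P[0] = 0x7B

CFB decryption: P_i = C_i ⊕ E(K, C_{i−1}), with C_{−1} = IV.
P[0]: E(K, 0xD2) = 0x59; 0x22 ⊕ 0x59 = 0x7B.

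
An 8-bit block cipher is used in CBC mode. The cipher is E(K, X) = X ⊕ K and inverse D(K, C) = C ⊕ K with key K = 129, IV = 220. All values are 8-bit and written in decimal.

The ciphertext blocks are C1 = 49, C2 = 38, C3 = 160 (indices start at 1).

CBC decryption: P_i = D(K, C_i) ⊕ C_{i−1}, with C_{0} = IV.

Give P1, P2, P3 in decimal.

P1: D(K, 49) = 176; 176 ⊕ 220 = 108.
P2: D(K, 38) = 167; 167 ⊕ 49 = 150.
P3: D(K, 160) = 33; 33 ⊕ 38 = 7.

P1 = 108, P2 = 150, P3 = 7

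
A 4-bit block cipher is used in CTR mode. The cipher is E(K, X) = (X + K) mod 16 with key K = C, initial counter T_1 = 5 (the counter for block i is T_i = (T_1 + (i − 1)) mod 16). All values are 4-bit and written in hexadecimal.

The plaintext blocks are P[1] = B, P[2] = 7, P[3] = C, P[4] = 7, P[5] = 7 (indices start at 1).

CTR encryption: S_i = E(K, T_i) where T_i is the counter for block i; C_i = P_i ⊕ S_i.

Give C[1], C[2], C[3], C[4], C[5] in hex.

C[1]: T = 5, S = E(K, T) = 1; B ⊕ 1 = A.
C[2]: T = 6, S = E(K, T) = 2; 7 ⊕ 2 = 5.
C[3]: T = 7, S = E(K, T) = 3; C ⊕ 3 = F.
C[4]: T = 8, S = E(K, T) = 4; 7 ⊕ 4 = 3.
C[5]: T = 9, S = E(K, T) = 5; 7 ⊕ 5 = 2.

C[1] = A, C[2] = 5, C[3] = F, C[4] = 3, C[5] = 2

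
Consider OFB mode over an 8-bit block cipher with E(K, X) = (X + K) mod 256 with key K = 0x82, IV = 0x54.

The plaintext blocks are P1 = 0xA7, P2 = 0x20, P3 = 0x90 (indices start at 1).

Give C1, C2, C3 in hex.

C1 = 0x71, C2 = 0x78, C3 = 0x4A

OFB encryption: S_i = E(K, S_{i−1}) with S_{0} = IV; C_i = P_i ⊕ S_i.
C1: S = E(K, 0x54) = 0xD6; 0xA7 ⊕ 0xD6 = 0x71.
C2: S = E(K, 0xD6) = 0x58; 0x20 ⊕ 0x58 = 0x78.
C3: S = E(K, 0x58) = 0xDA; 0x90 ⊕ 0xDA = 0x4A.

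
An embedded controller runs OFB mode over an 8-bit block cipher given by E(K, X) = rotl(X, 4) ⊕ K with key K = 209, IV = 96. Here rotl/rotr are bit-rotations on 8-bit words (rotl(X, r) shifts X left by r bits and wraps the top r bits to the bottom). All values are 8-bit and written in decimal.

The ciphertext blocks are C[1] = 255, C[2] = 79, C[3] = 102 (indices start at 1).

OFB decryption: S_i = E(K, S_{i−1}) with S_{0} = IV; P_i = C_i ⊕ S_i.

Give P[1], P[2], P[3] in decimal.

P[1]: S = E(K, 96) = 215; 255 ⊕ 215 = 40.
P[2]: S = E(K, 215) = 172; 79 ⊕ 172 = 227.
P[3]: S = E(K, 172) = 27; 102 ⊕ 27 = 125.

P[1] = 40, P[2] = 227, P[3] = 125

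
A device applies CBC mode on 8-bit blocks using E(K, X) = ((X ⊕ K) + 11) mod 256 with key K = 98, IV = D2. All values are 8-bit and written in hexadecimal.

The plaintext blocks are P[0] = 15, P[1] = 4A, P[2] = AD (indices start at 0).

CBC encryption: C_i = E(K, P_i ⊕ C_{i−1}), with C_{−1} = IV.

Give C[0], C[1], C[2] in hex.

C[0]: P[0] ⊕ D2 = C7; E(K, C7) = 70.
C[1]: P[1] ⊕ 70 = 3A; E(K, 3A) = B3.
C[2]: P[2] ⊕ B3 = 1E; E(K, 1E) = 97.

C[0] = 70, C[1] = B3, C[2] = 97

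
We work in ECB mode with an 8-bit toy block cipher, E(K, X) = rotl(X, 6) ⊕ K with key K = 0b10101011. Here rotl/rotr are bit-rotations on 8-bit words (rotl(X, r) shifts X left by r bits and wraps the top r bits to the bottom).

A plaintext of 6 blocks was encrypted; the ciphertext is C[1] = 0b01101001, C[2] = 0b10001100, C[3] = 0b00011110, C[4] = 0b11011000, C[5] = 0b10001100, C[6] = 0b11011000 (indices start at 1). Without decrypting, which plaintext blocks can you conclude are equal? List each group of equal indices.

ECB encrypts each block independently with the same key, so equal ciphertext blocks imply equal plaintext blocks.
C[2] = C[5] = 0b10001100, so P[2] = P[5].
C[4] = C[6] = 0b11011000, so P[4] = P[6].

P[2] = P[5]; P[4] = P[6]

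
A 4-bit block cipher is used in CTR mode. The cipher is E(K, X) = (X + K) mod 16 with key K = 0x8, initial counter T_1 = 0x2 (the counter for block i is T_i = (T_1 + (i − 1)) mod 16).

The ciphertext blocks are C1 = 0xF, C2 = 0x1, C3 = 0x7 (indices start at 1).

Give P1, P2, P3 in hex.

P1 = 0x5, P2 = 0xA, P3 = 0xB

CTR decryption: S_i = E(K, T_i) where T_i is the counter for block i; P_i = C_i ⊕ S_i.
P1: T = 0x2, S = E(K, T) = 0xA; 0xF ⊕ 0xA = 0x5.
P2: T = 0x3, S = E(K, T) = 0xB; 0x1 ⊕ 0xB = 0xA.
P3: T = 0x4, S = E(K, T) = 0xC; 0x7 ⊕ 0xC = 0xB.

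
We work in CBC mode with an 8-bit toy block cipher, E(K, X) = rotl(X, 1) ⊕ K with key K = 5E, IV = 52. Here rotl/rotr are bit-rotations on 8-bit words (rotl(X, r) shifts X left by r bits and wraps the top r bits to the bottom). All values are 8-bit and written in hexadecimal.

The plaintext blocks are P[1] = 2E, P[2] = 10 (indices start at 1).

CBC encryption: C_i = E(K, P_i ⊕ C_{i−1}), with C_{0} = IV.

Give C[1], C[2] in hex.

C[1]: P[1] ⊕ 52 = 7C; E(K, 7C) = A6.
C[2]: P[2] ⊕ A6 = B6; E(K, B6) = 33.

C[1] = A6, C[2] = 33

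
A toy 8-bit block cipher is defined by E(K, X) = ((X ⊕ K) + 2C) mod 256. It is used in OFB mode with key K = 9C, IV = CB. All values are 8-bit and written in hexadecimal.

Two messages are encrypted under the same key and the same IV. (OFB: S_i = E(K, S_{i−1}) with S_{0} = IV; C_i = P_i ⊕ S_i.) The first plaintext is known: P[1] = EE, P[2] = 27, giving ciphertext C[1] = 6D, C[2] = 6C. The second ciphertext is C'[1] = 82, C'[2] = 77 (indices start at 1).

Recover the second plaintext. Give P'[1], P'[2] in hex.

In OFB with a reused IV, both messages share the same keystream S_i, so C_i ⊕ C'_i = P_i ⊕ P'_i and thus P'_i = P_i ⊕ C_i ⊕ C'_i.
P'[1]: EE ⊕ 6D ⊕ 82 = 01.
P'[2]: 27 ⊕ 6C ⊕ 77 = 3C.

P'[1] = 01, P'[2] = 3C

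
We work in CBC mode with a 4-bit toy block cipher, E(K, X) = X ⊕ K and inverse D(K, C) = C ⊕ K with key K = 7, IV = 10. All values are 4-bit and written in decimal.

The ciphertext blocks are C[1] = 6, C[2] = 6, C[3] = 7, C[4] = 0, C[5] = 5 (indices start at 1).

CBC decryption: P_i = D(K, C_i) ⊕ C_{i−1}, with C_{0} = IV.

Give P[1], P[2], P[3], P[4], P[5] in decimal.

P[1]: D(K, 6) = 1; 1 ⊕ 10 = 11.
P[2]: D(K, 6) = 1; 1 ⊕ 6 = 7.
P[3]: D(K, 7) = 0; 0 ⊕ 6 = 6.
P[4]: D(K, 0) = 7; 7 ⊕ 7 = 0.
P[5]: D(K, 5) = 2; 2 ⊕ 0 = 2.

P[1] = 11, P[2] = 7, P[3] = 6, P[4] = 0, P[5] = 2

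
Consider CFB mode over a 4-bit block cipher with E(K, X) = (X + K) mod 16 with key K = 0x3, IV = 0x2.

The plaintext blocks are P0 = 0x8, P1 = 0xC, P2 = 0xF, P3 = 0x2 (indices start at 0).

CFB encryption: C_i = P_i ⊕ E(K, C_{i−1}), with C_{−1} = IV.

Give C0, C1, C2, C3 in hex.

C0: E(K, 0x2) = 0x5; 0x8 ⊕ 0x5 = 0xD.
C1: E(K, 0xD) = 0x0; 0xC ⊕ 0x0 = 0xC.
C2: E(K, 0xC) = 0xF; 0xF ⊕ 0xF = 0x0.
C3: E(K, 0x0) = 0x3; 0x2 ⊕ 0x3 = 0x1.

C0 = 0xD, C1 = 0xC, C2 = 0x0, C3 = 0x1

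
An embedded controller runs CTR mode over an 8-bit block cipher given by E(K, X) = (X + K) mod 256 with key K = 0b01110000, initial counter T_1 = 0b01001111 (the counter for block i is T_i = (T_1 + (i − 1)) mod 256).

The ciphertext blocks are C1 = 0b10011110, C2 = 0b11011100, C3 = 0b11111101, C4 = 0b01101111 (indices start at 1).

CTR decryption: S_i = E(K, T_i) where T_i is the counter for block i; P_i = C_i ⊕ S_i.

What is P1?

P1: T = 0b01001111, S = E(K, T) = 0b10111111; 0b10011110 ⊕ 0b10111111 = 0b00100001.

P1 = 0b00100001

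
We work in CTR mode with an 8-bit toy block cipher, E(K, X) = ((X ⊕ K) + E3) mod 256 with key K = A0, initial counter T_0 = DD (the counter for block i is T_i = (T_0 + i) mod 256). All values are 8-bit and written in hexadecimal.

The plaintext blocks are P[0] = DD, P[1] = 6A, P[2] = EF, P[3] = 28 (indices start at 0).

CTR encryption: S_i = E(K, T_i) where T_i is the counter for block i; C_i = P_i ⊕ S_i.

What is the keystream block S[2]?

C[0]: T = DD, S = E(K, T) = 60; DD ⊕ 60 = BD.
C[1]: T = DE, S = E(K, T) = 61; 6A ⊕ 61 = 0B.
C[2]: T = DF, S = E(K, T) = 62; EF ⊕ 62 = 8D.
So S[2] = 62.

62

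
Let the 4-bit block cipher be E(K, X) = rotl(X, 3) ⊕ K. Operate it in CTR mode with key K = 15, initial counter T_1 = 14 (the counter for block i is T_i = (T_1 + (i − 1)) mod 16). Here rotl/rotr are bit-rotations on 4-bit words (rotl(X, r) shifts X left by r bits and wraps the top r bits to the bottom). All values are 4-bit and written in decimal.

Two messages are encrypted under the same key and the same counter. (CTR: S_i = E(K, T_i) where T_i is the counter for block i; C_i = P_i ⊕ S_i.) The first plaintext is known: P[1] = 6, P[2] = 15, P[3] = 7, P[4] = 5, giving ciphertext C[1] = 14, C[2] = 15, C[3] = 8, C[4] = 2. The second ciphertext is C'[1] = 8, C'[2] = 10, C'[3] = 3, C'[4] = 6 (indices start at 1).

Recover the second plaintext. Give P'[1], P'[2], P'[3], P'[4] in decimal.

In CTR with a reused counter, both messages share the same keystream S_i, so C_i ⊕ C'_i = P_i ⊕ P'_i and thus P'_i = P_i ⊕ C_i ⊕ C'_i.
P'[1]: 6 ⊕ 14 ⊕ 8 = 0.
P'[2]: 15 ⊕ 15 ⊕ 10 = 10.
P'[3]: 7 ⊕ 8 ⊕ 3 = 12.
P'[4]: 5 ⊕ 2 ⊕ 6 = 1.

P'[1] = 0, P'[2] = 10, P'[3] = 12, P'[4] = 1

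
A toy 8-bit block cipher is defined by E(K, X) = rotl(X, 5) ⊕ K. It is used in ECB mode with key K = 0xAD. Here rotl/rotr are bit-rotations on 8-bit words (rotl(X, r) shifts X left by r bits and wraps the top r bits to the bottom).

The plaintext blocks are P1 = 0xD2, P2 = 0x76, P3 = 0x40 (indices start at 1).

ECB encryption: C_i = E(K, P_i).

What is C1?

C1 = 0xF7

C1: E(K, 0xD2) = 0xF7.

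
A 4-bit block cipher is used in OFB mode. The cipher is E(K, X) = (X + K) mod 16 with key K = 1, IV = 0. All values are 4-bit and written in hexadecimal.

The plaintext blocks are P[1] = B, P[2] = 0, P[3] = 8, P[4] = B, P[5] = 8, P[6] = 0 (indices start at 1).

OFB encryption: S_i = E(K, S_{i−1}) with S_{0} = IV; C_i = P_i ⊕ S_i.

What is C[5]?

C[1]: S = E(K, 0) = 1; B ⊕ 1 = A.
C[2]: S = E(K, 1) = 2; 0 ⊕ 2 = 2.
C[3]: S = E(K, 2) = 3; 8 ⊕ 3 = B.
C[4]: S = E(K, 3) = 4; B ⊕ 4 = F.
C[5]: S = E(K, 4) = 5; 8 ⊕ 5 = D.

C[5] = D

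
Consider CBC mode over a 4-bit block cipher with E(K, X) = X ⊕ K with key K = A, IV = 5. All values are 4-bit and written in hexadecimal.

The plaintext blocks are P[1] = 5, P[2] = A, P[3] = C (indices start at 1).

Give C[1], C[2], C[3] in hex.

CBC encryption: C_i = E(K, P_i ⊕ C_{i−1}), with C_{0} = IV.
C[1]: P[1] ⊕ 5 = 0; E(K, 0) = A.
C[2]: P[2] ⊕ A = 0; E(K, 0) = A.
C[3]: P[3] ⊕ A = 6; E(K, 6) = C.

C[1] = A, C[2] = A, C[3] = C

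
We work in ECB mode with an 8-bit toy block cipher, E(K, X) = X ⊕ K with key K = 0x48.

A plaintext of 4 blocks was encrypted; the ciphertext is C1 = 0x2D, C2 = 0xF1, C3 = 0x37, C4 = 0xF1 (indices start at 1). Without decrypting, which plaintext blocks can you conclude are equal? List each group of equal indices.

ECB encrypts each block independently with the same key, so equal ciphertext blocks imply equal plaintext blocks.
C2 = C4 = 0xF1, so P2 = P4.

P2 = P4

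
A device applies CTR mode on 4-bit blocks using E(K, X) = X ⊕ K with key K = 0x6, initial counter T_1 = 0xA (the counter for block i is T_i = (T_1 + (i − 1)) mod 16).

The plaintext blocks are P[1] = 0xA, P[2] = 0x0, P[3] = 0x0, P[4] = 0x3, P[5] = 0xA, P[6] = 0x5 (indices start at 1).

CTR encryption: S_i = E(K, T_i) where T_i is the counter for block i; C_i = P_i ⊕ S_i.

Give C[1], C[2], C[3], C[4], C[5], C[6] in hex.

C[1]: T = 0xA, S = E(K, T) = 0xC; 0xA ⊕ 0xC = 0x6.
C[2]: T = 0xB, S = E(K, T) = 0xD; 0x0 ⊕ 0xD = 0xD.
C[3]: T = 0xC, S = E(K, T) = 0xA; 0x0 ⊕ 0xA = 0xA.
C[4]: T = 0xD, S = E(K, T) = 0xB; 0x3 ⊕ 0xB = 0x8.
C[5]: T = 0xE, S = E(K, T) = 0x8; 0xA ⊕ 0x8 = 0x2.
C[6]: T = 0xF, S = E(K, T) = 0x9; 0x5 ⊕ 0x9 = 0xC.

C[1] = 0x6, C[2] = 0xD, C[3] = 0xA, C[4] = 0x8, C[5] = 0x2, C[6] = 0xC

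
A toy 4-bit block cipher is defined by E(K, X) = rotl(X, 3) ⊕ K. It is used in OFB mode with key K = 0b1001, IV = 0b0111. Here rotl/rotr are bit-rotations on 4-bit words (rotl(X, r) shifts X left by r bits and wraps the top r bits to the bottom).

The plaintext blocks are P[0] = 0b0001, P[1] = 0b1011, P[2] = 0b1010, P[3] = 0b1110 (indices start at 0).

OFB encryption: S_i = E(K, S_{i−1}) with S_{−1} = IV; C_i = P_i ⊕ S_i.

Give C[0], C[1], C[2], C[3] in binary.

C[0] = 0b0011, C[1] = 0b0011, C[2] = 0b0111, C[3] = 0b1001

C[0]: S = E(K, 0b0111) = 0b0010; 0b0001 ⊕ 0b0010 = 0b0011.
C[1]: S = E(K, 0b0010) = 0b1000; 0b1011 ⊕ 0b1000 = 0b0011.
C[2]: S = E(K, 0b1000) = 0b1101; 0b1010 ⊕ 0b1101 = 0b0111.
C[3]: S = E(K, 0b1101) = 0b0111; 0b1110 ⊕ 0b0111 = 0b1001.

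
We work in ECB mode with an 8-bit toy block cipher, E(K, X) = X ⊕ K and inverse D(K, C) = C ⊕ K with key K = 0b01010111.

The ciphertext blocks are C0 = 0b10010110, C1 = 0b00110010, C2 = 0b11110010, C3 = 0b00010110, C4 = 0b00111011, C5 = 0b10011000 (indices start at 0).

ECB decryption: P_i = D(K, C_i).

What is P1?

P1 = 0b01100101

P1: D(K, 0b00110010) = 0b01100101.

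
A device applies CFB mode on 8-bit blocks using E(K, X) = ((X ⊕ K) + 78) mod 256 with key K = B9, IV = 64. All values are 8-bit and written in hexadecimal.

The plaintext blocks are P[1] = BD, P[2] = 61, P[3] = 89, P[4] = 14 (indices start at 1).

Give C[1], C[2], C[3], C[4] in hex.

C[1] = E8, C[2] = A8, C[3] = 00, C[4] = 25

CFB encryption: C_i = P_i ⊕ E(K, C_{i−1}), with C_{0} = IV.
C[1]: E(K, 64) = 55; BD ⊕ 55 = E8.
C[2]: E(K, E8) = C9; 61 ⊕ C9 = A8.
C[3]: E(K, A8) = 89; 89 ⊕ 89 = 00.
C[4]: E(K, 00) = 31; 14 ⊕ 31 = 25.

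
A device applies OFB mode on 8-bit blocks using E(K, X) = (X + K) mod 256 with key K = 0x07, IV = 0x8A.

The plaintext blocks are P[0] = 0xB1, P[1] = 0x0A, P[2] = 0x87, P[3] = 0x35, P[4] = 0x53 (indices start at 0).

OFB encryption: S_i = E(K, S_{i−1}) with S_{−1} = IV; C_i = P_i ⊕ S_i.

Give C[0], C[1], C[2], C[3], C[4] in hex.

C[0] = 0x20, C[1] = 0x92, C[2] = 0x18, C[3] = 0x93, C[4] = 0xFE

C[0]: S = E(K, 0x8A) = 0x91; 0xB1 ⊕ 0x91 = 0x20.
C[1]: S = E(K, 0x91) = 0x98; 0x0A ⊕ 0x98 = 0x92.
C[2]: S = E(K, 0x98) = 0x9F; 0x87 ⊕ 0x9F = 0x18.
C[3]: S = E(K, 0x9F) = 0xA6; 0x35 ⊕ 0xA6 = 0x93.
C[4]: S = E(K, 0xA6) = 0xAD; 0x53 ⊕ 0xAD = 0xFE.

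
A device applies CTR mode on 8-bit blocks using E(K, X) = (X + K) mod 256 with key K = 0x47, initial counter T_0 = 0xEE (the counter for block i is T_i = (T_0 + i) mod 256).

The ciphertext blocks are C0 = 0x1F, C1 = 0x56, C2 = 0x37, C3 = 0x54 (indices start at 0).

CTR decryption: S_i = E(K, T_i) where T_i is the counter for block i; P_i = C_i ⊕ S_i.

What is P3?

P3: T = 0xF1, S = E(K, T) = 0x38; 0x54 ⊕ 0x38 = 0x6C.

P3 = 0x6C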